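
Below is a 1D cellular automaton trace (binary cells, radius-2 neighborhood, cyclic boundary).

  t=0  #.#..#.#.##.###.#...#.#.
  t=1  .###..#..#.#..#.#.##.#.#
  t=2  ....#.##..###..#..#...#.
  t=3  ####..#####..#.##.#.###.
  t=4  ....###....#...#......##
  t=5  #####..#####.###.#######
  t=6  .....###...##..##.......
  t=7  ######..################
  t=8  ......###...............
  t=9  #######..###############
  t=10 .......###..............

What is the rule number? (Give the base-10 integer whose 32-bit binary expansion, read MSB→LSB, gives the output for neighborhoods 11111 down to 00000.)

727389919

  [31] ##### => .  t=3,i=8
  [30] ####. => .  t=3,i=2
  [29] ###.# => #  t=0,i=14
  [28] ###.. => .  t=1,i=3
  [27] ##.## => #  t=0,i=11
  [26] ##.#. => .  t=0,i=15
  [25] ##..# => #  t=1,i=4
  [24] ##... => #  t=4,i=0
  [23] #.### => .  t=0,i=12
  [22] #.##. => #  t=0,i=9
  [21] #.#.# => .  t=0,i=0
  [20] #.#.. => #  t=0,i=2
  [19] #..## => #  t=2,i=9
  [18] #..#. => .  t=0,i=4
  [17] #...# => #  t=0,i=18
  [16] #.... => #  t=2,i=0
  [15] .#### => .  t=3,i=1
  [14] .###. => .  t=0,i=13
  [13] .##.# => .  t=0,i=10
  [12] .##.. => #  t=2,i=7
  [11] .#.## => .  t=0,i=8
  [10] .#.#. => #  t=0,i=1
  [9] .#..# => #  t=0,i=3
  [8] .#... => .  t=0,i=17
  [7] ..### => #  t=2,i=10
  [6] ..##. => #  t=4,i=22
  [5] ..#.# => .  t=0,i=5
  [4] ..#.. => #  t=1,i=6
  [3] ...## => #  t=4,i=3
  [2] ...#. => #  t=0,i=19
  [1] ....# => #  t=2,i=2
  [0] ..... => #  t=2,i=1
  bits 00101011010110110001011011011111 = 727389919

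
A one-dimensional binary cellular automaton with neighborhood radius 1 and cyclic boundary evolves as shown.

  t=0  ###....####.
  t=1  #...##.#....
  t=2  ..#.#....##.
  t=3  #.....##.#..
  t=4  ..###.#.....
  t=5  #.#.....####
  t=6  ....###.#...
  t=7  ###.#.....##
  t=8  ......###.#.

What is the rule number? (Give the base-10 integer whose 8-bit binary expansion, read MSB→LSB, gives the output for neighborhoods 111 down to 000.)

9

  ###|.  b7=0 t=0,i=1
  ##.|.  b6=0 t=0,i=2
  #.#|.  b5=0 t=0,i=11
  #..|.  b4=0 t=0,i=3
  .##|#  b3=1 t=0,i=0
  .#.|.  b2=0 t=1,i=0
  ..#|.  b1=0 t=0,i=6
  ...|#  b0=1 t=0,i=4
  bits 00001001 = 9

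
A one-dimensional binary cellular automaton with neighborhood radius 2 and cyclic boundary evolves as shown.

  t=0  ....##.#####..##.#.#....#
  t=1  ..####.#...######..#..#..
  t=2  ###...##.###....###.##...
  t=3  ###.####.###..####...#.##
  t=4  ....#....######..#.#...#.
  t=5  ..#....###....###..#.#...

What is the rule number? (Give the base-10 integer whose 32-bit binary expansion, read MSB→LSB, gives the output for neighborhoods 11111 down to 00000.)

  [31] ##### => .  t=0,i=9
  [30] ####. => .  t=0,i=10
  [29] ###.# => .  t=1,i=5
  [28] ###.. => #  t=0,i=11
  [27] ##.## => .  t=0,i=6
  [26] ##.#. => #  t=0,i=16
  [25] ##..# => #  t=0,i=12
  [24] ##... => .  t=2,i=3
  [23] #.### => #  t=0,i=7
  [22] #.##. => .  t=2,i=20
  [21] #.#.# => .  t=0,i=17
  [20] #.#.. => #  t=0,i=19
  [19] #..## => #  t=0,i=13
  [18] #..#. => #  t=1,i=18
  [17] #...# => #  t=1,i=9
  [16] #.... => .  t=0,i=1
  [15] .#### => .  t=0,i=8
  [14] .###. => #  t=2,i=1
  [13] .##.# => #  t=0,i=5
  [12] .##.. => #  t=2,i=21
  [11] .#.## => .  t=3,i=22
  [10] .#.#. => .  t=0,i=18
  [9] .#..# => #  t=1,i=20
  [8] .#... => .  t=0,i=0
  [7] ..### => #  t=1,i=2
  [6] ..##. => #  t=0,i=4
  [5] ..#.# => .  t=3,i=21
  [4] ..#.. => .  t=0,i=24
  [3] ...## => #  t=0,i=3
  [2] ...#. => .  t=0,i=23
  [1] ....# => #  t=0,i=2
  [0] ..... => .  t=4,i=1
  bits 00010110100111100111001011001010 = 379482826

379482826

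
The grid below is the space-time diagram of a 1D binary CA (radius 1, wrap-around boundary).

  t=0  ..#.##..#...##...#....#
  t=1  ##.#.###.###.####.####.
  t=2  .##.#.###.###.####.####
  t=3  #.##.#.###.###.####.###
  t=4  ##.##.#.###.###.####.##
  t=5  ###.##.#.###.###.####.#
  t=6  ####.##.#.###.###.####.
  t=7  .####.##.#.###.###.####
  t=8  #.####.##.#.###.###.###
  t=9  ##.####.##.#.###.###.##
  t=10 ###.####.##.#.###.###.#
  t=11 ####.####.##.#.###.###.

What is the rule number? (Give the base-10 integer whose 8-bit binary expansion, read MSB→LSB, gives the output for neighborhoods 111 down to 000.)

  ###|#  b7=1 t=1,i=6
  ##.|#  b6=1 t=0,i=5
  #.#|#  b5=1 t=0,i=3
  #..|#  b4=1 t=0,i=0
  .##|.  b3=0 t=0,i=4
  .#.|.  b2=0 t=0,i=2
  ..#|#  b1=1 t=0,i=1
  ...|#  b0=1 t=0,i=10
  bits 11110011 = 243

243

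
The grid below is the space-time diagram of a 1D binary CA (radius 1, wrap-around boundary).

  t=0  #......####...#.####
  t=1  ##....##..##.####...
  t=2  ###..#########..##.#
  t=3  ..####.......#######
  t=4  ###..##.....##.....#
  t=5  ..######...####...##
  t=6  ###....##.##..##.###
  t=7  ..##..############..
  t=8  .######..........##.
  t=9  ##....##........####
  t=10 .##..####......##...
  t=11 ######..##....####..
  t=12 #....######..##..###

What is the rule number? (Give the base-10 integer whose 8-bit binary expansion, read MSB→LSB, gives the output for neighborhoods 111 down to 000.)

  [7] ### => .  t=0,i=8
  [6] ##. => #  t=0,i=0
  [5] #.# => #  t=0,i=15
  [4] #.. => #  t=0,i=1
  [3] .## => #  t=0,i=7
  [2] .#. => #  t=0,i=14
  [1] ..# => #  t=0,i=6
  [0] ... => .  t=0,i=2
  bits 01111110 = 126

126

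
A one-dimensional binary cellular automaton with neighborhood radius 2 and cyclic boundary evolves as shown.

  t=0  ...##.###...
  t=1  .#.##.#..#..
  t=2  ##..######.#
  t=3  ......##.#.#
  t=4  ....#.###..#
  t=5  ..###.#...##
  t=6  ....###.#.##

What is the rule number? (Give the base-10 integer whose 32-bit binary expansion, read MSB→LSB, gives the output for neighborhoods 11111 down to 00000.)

2778083958

  [31] ##### => #  t=2,i=6
  [30] ####. => .  t=2,i=8
  [29] ###.# => #  t=2,i=9
  [28] ###.. => .  t=0,i=8
  [27] ##.## => .  t=0,i=5
  [26] ##.#. => #  t=1,i=5
  [25] ##..# => .  t=2,i=2
  [24] ##... => #  t=0,i=9
  [23] #.### => #  t=0,i=6
  [22] #.##. => .  t=1,i=3
  [21] #.#.# => .  t=3,i=9
  [20] #.#.. => #  t=1,i=6
  [19] #..## => .  t=2,i=3
  [18] #..#. => #  t=1,i=8
  [17] #...# => #  t=1,i=11
  [16] #.... => .  t=0,i=10
  [15] .#### => .  t=2,i=5
  [14] .###. => .  t=0,i=7
  [13] .##.# => #  t=0,i=4
  [12] .##.. => #  t=5,i=11
  [11] .#.## => .  t=1,i=2
  [10] .#.#. => .  t=3,i=10
  [9] .#..# => #  t=1,i=7
  [8] .#... => .  t=1,i=10
  [7] ..### => .  t=2,i=4
  [6] ..##. => #  t=0,i=3
  [5] ..#.# => #  t=1,i=1
  [4] ..#.. => #  t=1,i=9
  [3] ...## => .  t=0,i=2
  [2] ...#. => #  t=1,i=0
  [1] ....# => #  t=0,i=1
  [0] ..... => .  t=0,i=0
  bits 10100101100101100011001001110110 = 2778083958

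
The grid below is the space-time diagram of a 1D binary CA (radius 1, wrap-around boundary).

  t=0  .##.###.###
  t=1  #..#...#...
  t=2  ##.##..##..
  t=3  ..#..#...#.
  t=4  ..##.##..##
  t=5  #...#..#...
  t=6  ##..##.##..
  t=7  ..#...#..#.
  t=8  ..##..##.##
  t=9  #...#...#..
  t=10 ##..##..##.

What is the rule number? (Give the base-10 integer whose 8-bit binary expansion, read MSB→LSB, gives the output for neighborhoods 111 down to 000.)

  ###|.  b7=0 t=0,i=5
  ##.|.  b6=0 t=0,i=2
  #.#|#  b5=1 t=0,i=0
  #..|#  b4=1 t=1,i=1
  .##|.  b3=0 t=0,i=1
  .#.|#  b2=1 t=1,i=0
  ..#|.  b1=0 t=1,i=2
  ...|.  b0=0 t=1,i=5
  bits 00110100 = 52

52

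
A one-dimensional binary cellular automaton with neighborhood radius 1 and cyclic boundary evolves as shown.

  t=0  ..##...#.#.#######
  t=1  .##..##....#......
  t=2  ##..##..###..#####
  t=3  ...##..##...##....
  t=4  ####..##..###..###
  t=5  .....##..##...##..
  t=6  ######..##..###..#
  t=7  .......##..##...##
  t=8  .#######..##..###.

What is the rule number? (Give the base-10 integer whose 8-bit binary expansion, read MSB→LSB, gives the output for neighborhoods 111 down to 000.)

  ### -> .   bit 7 = 0  t=0,i=12
  ##. -> .   bit 6 = 0  t=0,i=3
  #.# -> .   bit 5 = 0  t=0,i=8
  #.. -> .   bit 4 = 0  t=0,i=0
  .## -> #   bit 3 = 1  t=0,i=2
  .#. -> .   bit 2 = 0  t=0,i=7
  ..# -> #   bit 1 = 1  t=0,i=1
  ... -> #   bit 0 = 1  t=0,i=5
  bits 00001011 = 11

11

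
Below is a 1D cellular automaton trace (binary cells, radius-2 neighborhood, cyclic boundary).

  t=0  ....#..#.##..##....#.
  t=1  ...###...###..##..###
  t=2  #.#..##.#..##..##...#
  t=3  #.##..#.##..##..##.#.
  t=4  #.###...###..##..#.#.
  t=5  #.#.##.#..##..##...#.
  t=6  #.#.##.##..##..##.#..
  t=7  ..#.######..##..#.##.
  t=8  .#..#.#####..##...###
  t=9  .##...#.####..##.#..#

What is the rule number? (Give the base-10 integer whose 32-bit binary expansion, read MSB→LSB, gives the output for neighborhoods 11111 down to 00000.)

  ##### -> #   bit 31 = 1  t=7,i=6
  ####. -> #   bit 30 = 1  t=7,i=8
  ###.# -> #   bit 29 = 1  t=8,i=20
  ###.. -> #   bit 28 = 1  t=1,i=5
  ##.## -> #   bit 27 = 1  t=6,i=6
  ##.#. -> .   bit 26 = 0  t=2,i=1
  ##..# -> #   bit 25 = 1  t=0,i=11
  ##... -> #   bit 24 = 1  t=0,i=15
  #.### -> #   bit 23 = 1  t=4,i=2
  #.##. -> #   bit 22 = 1  t=0,i=9
  #.#.# -> #   bit 21 = 1  t=3,i=0
  #.#.. -> #   bit 20 = 1  t=2,i=2
  #..## -> .   bit 19 = 0  t=0,i=12
  #..#. -> .   bit 18 = 0  t=0,i=6
  #...# -> .   bit 17 = 0  t=1,i=1
  #.... -> .   bit 16 = 0  t=0,i=0
  .#### -> .   bit 15 = 0  t=7,i=5
  .###. -> .   bit 14 = 0  t=1,i=4
  .##.# -> #   bit 13 = 1  t=2,i=0
  .##.. -> #   bit 12 = 1  t=0,i=10
  .#.## -> .   bit 11 = 0  t=0,i=8
  .#.#. -> .   bit 10 = 0  t=3,i=20
  .#..# -> #   bit 9 = 1  t=0,i=5
  .#... -> #   bit 8 = 1  t=0,i=20
  ..### -> .   bit 7 = 0  t=1,i=3
  ..##. -> .   bit 6 = 0  t=0,i=13
  ..#.# -> .   bit 5 = 0  t=0,i=7
  ..#.. -> #   bit 4 = 1  t=0,i=4
  ...## -> #   bit 3 = 1  t=1,i=2
  ...#. -> #   bit 2 = 1  t=0,i=3
  ....# -> .   bit 1 = 0  t=0,i=2
  ..... -> .   bit 0 = 0  t=0,i=1
  bits 11111011111100000011001100011100 = 4226822940

4226822940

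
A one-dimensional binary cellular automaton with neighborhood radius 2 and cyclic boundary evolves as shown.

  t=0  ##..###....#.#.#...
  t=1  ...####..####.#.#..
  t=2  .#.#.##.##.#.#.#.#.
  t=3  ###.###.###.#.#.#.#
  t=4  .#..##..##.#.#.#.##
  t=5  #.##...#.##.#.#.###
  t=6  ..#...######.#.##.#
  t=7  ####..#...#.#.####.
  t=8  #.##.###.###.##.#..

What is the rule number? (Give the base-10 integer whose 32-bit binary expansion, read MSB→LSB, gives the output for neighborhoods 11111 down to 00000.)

  nb #####: next=.  (t=6,i=8, bit31=0)
  nb ####.: next=#  (t=1,i=5, bit30=1)
  nb ###.#: next=.  (t=1,i=12, bit29=0)
  nb ###..: next=#  (t=0,i=6, bit28=1)
  nb ##.##: next=.  (t=2,i=7, bit27=0)
  nb ##.#.: next=#  (t=1,i=13, bit26=1)
  nb ##..#: next=.  (t=0,i=2, bit25=0)
  nb ##...: next=.  (t=0,i=7, bit24=0)
  nb #.###: next=#  (t=3,i=4, bit23=1)
  nb #.##.: next=#  (t=2,i=5, bit22=1)
  nb #.#.#: next=.  (t=0,i=13, bit21=0)
  nb #.#..: next=.  (t=0,i=15, bit20=0)
  nb #..##: next=#  (t=0,i=3, bit19=1)
  nb #..#.: next=#  (t=2,i=0, bit18=1)
  nb #...#: next=.  (t=0,i=17, bit17=0)
  nb #....: next=.  (t=0,i=8, bit16=0)
  nb .####: next=.  (t=1,i=4, bit15=0)
  nb .###.: next=#  (t=0,i=5, bit14=1)
  nb .##.#: next=#  (t=2,i=6, bit13=1)
  nb .##..: next=.  (t=0,i=1, bit12=0)
  nb .#.##: next=#  (t=2,i=4, bit11=1)
  nb .#.#.: next=#  (t=0,i=12, bit10=1)
  nb .#..#: next=#  (t=2,i=18, bit9=1)
  nb .#...: next=#  (t=0,i=16, bit8=1)
  nb ..###: next=#  (t=0,i=4, bit7=1)
  nb ..##.: next=.  (t=0,i=0, bit6=0)
  nb ..#.#: next=#  (t=0,i=11, bit5=1)
  nb ..#..: next=#  (t=6,i=2, bit4=1)
  nb ...##: next=.  (t=0,i=18, bit3=0)
  nb ...#.: next=#  (t=0,i=10, bit2=1)
  nb ....#: next=#  (t=0,i=9, bit1=1)
  nb .....: next=.  (t=1,i=0, bit0=0)
  bits 01010100110011000110111110110110 = 1422684086

1422684086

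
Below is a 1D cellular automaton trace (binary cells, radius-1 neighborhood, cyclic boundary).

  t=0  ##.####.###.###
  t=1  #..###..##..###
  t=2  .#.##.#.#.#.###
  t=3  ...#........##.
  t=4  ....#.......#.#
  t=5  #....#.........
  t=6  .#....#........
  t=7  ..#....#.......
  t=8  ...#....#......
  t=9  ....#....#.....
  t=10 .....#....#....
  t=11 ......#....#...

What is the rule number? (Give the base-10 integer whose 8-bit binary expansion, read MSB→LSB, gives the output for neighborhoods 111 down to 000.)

152

  [7] ### => #  t=0,i=0
  [6] ##. => .  t=0,i=1
  [5] #.# => .  t=0,i=2
  [4] #.. => #  t=1,i=1
  [3] .## => #  t=0,i=3
  [2] .#. => .  t=2,i=1
  [1] ..# => .  t=1,i=2
  [0] ... => .  t=3,i=0
  bits 10011000 = 152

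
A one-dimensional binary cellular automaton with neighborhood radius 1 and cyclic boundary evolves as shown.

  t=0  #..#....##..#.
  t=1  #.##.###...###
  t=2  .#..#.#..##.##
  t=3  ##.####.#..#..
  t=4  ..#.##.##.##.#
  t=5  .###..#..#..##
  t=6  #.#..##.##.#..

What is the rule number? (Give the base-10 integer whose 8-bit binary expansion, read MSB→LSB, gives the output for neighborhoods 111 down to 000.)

  ### -> #   bit 7 = 1  t=1,i=6
  ##. -> .   bit 6 = 0  t=0,i=9
  #.# -> #   bit 5 = 1  t=0,i=13
  #.. -> .   bit 4 = 0  t=0,i=1
  .## -> .   bit 3 = 0  t=0,i=8
  .#. -> #   bit 2 = 1  t=0,i=0
  ..# -> #   bit 1 = 1  t=0,i=2
  ... -> #   bit 0 = 1  t=0,i=5
  bits 10100111 = 167

167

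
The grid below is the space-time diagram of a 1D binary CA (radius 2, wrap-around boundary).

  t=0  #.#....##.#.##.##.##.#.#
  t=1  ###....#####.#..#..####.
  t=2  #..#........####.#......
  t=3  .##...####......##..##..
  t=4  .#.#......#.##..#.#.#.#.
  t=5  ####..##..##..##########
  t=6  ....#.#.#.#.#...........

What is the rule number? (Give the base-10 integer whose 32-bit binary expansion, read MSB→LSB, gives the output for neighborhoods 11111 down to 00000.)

129248865

  [31] ##### => .  t=1,i=9
  [30] ####. => .  t=1,i=10
  [29] ###.# => .  t=1,i=11
  [28] ###.. => .  t=1,i=2
  [27] ##.## => .  t=0,i=14
  [26] ##.#. => #  t=0,i=1
  [25] ##..# => #  t=3,i=18
  [24] ##... => #  t=1,i=3
  [23] #.### => #  t=1,i=0
  [22] #.##. => .  t=0,i=12
  [21] #.#.# => #  t=0,i=10
  [20] #.#.. => #  t=0,i=2
  [19] #..## => .  t=1,i=18
  [18] #..#. => #  t=1,i=15
  [17] #...# => .  t=3,i=4
  [16] #.... => .  t=0,i=4
  [15] .#### => .  t=1,i=8
  [14] .###. => .  t=1,i=1
  [13] .##.# => #  t=0,i=0
  [12] .##.. => .  t=3,i=2
  [11] .#.## => #  t=0,i=11
  [10] .#.#. => #  t=4,i=2
  [9] .#..# => #  t=1,i=14
  [8] .#... => .  t=0,i=3
  [7] ..### => .  t=1,i=7
  [6] ..##. => #  t=0,i=7
  [5] ..#.# => #  t=4,i=1
  [4] ..#.. => .  t=1,i=16
  [3] ...## => .  t=0,i=6
  [2] ...#. => .  t=2,i=23
  [1] ....# => .  t=0,i=5
  [0] ..... => #  t=2,i=6
  bits 00000111101101000010111001100001 = 129248865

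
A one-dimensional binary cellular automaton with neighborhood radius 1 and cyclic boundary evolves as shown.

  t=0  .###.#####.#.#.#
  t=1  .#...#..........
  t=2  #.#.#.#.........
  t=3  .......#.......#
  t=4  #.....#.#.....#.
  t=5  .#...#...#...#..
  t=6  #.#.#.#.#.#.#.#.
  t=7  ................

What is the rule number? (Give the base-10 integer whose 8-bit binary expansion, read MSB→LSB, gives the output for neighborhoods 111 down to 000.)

  [7] ### => .  t=0,i=2
  [6] ##. => .  t=0,i=3
  [5] #.# => .  t=0,i=0
  [4] #.. => #  t=1,i=2
  [3] .## => #  t=0,i=1
  [2] .#. => .  t=0,i=11
  [1] ..# => #  t=1,i=0
  [0] ... => .  t=1,i=3
  bits 00011010 = 26

26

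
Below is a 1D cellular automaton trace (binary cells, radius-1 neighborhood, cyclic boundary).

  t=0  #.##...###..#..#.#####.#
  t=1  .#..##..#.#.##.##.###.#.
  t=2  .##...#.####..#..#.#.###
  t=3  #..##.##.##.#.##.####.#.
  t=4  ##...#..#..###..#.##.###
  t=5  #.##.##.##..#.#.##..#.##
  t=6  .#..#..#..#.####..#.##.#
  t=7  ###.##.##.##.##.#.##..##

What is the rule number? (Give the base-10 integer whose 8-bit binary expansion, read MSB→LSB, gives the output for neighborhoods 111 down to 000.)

  [7] ### => #  t=0,i=8
  [6] ##. => .  t=0,i=0
  [5] #.# => #  t=0,i=1
  [4] #.. => #  t=0,i=4
  [3] .## => .  t=0,i=2
  [2] .#. => #  t=0,i=12
  [1] ..# => .  t=0,i=6
  [0] ... => #  t=0,i=5
  bits 10110101 = 181

181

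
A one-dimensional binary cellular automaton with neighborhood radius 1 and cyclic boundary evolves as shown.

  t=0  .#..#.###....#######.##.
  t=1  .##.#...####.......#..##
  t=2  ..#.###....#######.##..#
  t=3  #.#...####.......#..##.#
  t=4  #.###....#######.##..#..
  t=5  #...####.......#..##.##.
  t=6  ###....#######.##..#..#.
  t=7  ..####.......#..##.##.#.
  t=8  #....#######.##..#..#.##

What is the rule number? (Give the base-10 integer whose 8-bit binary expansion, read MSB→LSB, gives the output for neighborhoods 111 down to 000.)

85

  ###|.  b7=0 t=0,i=7
  ##.|#  b6=1 t=0,i=8
  #.#|.  b5=0 t=0,i=5
  #..|#  b4=1 t=0,i=2
  .##|.  b3=0 t=0,i=6
  .#.|#  b2=1 t=0,i=1
  ..#|.  b1=0 t=0,i=0
  ...|#  b0=1 t=0,i=10
  bits 01010101 = 85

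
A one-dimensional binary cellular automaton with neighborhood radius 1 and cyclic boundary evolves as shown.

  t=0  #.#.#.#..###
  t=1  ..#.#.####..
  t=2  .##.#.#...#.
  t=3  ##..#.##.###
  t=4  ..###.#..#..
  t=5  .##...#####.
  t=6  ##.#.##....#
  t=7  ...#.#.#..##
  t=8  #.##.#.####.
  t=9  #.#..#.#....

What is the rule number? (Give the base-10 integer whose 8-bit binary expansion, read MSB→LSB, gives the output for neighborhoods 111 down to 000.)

30

  [7] ### => .  t=0,i=10
  [6] ##. => .  t=0,i=0
  [5] #.# => .  t=0,i=1
  [4] #.. => #  t=0,i=7
  [3] .## => #  t=0,i=9
  [2] .#. => #  t=0,i=2
  [1] ..# => #  t=0,i=8
  [0] ... => .  t=1,i=0
  bits 00011110 = 30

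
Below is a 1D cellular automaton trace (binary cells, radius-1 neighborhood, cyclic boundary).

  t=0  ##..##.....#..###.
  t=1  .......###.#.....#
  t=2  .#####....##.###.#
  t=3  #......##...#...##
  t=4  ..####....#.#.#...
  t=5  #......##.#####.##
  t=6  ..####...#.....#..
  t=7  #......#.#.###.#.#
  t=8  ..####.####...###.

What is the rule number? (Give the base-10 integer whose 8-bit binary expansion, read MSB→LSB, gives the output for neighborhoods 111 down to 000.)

  nb ###: next=.  (t=0,i=15, bit7=0)
  nb ##.: next=.  (t=0,i=1, bit6=0)
  nb #.#: next=#  (t=0,i=17, bit5=1)
  nb #..: next=.  (t=0,i=2, bit4=0)
  nb .##: next=.  (t=0,i=0, bit3=0)
  nb .#.: next=#  (t=0,i=11, bit2=1)
  nb ..#: next=.  (t=0,i=3, bit1=0)
  nb ...: next=#  (t=0,i=7, bit0=1)
  bits 00100101 = 37

37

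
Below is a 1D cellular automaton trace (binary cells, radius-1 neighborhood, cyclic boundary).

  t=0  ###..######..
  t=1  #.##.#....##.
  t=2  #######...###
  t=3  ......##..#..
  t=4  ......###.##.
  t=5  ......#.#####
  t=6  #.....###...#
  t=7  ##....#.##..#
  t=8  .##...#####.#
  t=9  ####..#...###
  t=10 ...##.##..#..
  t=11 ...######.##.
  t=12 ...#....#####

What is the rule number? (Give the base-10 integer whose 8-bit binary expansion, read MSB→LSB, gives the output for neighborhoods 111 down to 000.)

  nb ###: next=.  (t=0,i=1, bit7=0)
  nb ##.: next=#  (t=0,i=2, bit6=1)
  nb #.#: next=#  (t=1,i=1, bit5=1)
  nb #..: next=#  (t=0,i=3, bit4=1)
  nb .##: next=#  (t=0,i=0, bit3=1)
  nb .#.: next=#  (t=1,i=0, bit2=1)
  nb ..#: next=.  (t=0,i=4, bit1=0)
  nb ...: next=.  (t=1,i=7, bit0=0)
  bits 01111100 = 124

124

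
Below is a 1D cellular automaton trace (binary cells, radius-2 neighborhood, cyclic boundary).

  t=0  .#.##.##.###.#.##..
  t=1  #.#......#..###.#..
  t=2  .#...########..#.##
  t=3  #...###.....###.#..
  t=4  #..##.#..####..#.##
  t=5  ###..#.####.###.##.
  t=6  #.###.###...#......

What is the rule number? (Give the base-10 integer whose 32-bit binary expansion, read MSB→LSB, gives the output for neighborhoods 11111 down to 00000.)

380411551

  [31] ##### => .  t=2,i=7
  [30] ####. => .  t=2,i=11
  [29] ###.# => .  t=0,i=11
  [28] ###.. => #  t=2,i=12
  [27] ##.## => .  t=0,i=5
  [26] ##.#. => #  t=0,i=12
  [25] ##..# => #  t=2,i=13
  [24] ##... => .  t=0,i=17
  [23] #.### => #  t=0,i=9
  [22] #.##. => .  t=0,i=3
  [21] #.#.# => #  t=0,i=13
  [20] #.#.. => .  t=1,i=2
  [19] #..## => #  t=1,i=11
  [18] #..#. => #  t=1,i=18
  [17] #...# => .  t=0,i=18
  [16] #.... => .  t=1,i=4
  [15] .#### => #  t=2,i=6
  [14] .###. => .  t=0,i=10
  [13] .##.# => .  t=0,i=4
  [12] .##.. => #  t=0,i=16
  [11] .#.## => #  t=0,i=2
  [10] .#.#. => #  t=1,i=1
  [9] .#..# => #  t=1,i=10
  [8] .#... => .  t=1,i=3
  [7] ..### => #  t=1,i=12
  [6] ..##. => .  t=4,i=3
  [5] ..#.# => .  t=0,i=1
  [4] ..#.. => #  t=1,i=9
  [3] ...## => #  t=2,i=4
  [2] ...#. => #  t=0,i=0
  [1] ....# => #  t=1,i=7
  [0] ..... => #  t=1,i=5
  bits 00010110101011001001111010011111 = 380411551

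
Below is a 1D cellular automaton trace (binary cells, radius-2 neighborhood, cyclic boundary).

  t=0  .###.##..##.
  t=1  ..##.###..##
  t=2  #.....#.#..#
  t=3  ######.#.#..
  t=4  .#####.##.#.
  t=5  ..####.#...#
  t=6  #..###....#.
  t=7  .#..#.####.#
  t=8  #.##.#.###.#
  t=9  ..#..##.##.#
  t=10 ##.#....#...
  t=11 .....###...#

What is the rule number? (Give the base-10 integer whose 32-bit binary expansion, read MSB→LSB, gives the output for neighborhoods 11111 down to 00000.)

3815104015

  nb #####: next=#  (t=3,i=2, bit31=1)
  nb ####.: next=#  (t=3,i=4, bit30=1)
  nb ###.#: next=#  (t=0,i=3, bit29=1)
  nb ###..: next=.  (t=1,i=7, bit28=0)
  nb ##.##: next=.  (t=0,i=4, bit27=0)
  nb ##.#.: next=.  (t=3,i=6, bit26=0)
  nb ##..#: next=#  (t=0,i=7, bit25=1)
  nb ##...: next=#  (t=2,i=1, bit24=1)
  nb #.###: next=.  (t=1,i=5, bit23=0)
  nb #.##.: next=#  (t=0,i=5, bit22=1)
  nb #.#.#: next=#  (t=3,i=7, bit21=1)
  nb #.#..: next=.  (t=2,i=8, bit20=0)
  nb #..##: next=.  (t=0,i=0, bit19=0)
  nb #..#.: next=#  (t=7,i=3, bit18=1)
  nb #...#: next=.  (t=5,i=9, bit17=0)
  nb #....: next=#  (t=2,i=2, bit16=1)
  nb .####: next=#  (t=3,i=1, bit15=1)
  nb .###.: next=#  (t=0,i=2, bit14=1)
  nb .##.#: next=.  (t=1,i=3, bit13=0)
  nb .##..: next=#  (t=0,i=6, bit12=1)
  nb .#.##: next=#  (t=7,i=5, bit11=1)
  nb .#.#.: next=#  (t=2,i=7, bit10=1)
  nb .#..#: next=#  (t=2,i=9, bit9=1)
  nb .#...: next=.  (t=5,i=8, bit8=0)
  nb ..###: next=.  (t=0,i=1, bit7=0)
  nb ..##.: next=.  (t=0,i=9, bit6=0)
  nb ..#.#: next=.  (t=2,i=6, bit5=0)
  nb ..#..: next=.  (t=5,i=11, bit4=0)
  nb ...##: next=#  (t=10,i=11, bit3=1)
  nb ...#.: next=#  (t=2,i=5, bit2=1)
  nb ....#: next=#  (t=2,i=4, bit1=1)
  nb .....: next=#  (t=2,i=3, bit0=1)
  bits 11100011011001011101111000001111 = 3815104015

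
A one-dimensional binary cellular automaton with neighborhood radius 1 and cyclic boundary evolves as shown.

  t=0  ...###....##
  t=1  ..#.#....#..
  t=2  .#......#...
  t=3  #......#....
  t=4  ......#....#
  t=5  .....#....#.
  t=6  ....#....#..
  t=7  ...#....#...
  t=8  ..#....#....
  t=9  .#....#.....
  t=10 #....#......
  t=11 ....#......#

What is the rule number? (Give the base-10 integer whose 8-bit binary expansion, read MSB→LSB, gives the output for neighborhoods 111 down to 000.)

  [7] ### => #  t=0,i=4
  [6] ##. => .  t=0,i=5
  [5] #.# => .  t=1,i=3
  [4] #.. => .  t=0,i=0
  [3] .## => .  t=0,i=3
  [2] .#. => .  t=1,i=2
  [1] ..# => #  t=0,i=2
  [0] ... => .  t=0,i=1
  bits 10000010 = 130

130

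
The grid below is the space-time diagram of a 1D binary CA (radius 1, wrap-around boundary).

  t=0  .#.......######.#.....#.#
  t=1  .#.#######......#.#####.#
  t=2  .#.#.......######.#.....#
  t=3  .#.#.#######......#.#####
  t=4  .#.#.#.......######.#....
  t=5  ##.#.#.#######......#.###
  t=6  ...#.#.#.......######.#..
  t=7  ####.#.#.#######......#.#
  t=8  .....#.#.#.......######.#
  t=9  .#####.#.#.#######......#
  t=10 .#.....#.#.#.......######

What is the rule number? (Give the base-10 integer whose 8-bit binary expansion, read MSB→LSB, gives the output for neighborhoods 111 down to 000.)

  nb ###: next=.  (t=0,i=10, bit7=0)
  nb ##.: next=.  (t=0,i=14, bit6=0)
  nb #.#: next=.  (t=0,i=0, bit5=0)
  nb #..: next=.  (t=0,i=2, bit4=0)
  nb .##: next=#  (t=0,i=9, bit3=1)
  nb .#.: next=#  (t=0,i=1, bit2=1)
  nb ..#: next=#  (t=0,i=8, bit1=1)
  nb ...: next=#  (t=0,i=3, bit0=1)
  bits 00001111 = 15

15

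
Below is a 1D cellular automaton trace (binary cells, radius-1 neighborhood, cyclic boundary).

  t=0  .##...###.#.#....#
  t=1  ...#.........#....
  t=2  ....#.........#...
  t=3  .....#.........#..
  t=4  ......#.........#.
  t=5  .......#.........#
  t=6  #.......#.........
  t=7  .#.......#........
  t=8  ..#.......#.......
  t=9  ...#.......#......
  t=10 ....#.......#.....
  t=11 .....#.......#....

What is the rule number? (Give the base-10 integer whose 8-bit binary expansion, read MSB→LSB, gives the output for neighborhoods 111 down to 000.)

16

  nb ###: next=.  (t=0,i=7, bit7=0)
  nb ##.: next=.  (t=0,i=2, bit6=0)
  nb #.#: next=.  (t=0,i=0, bit5=0)
  nb #..: next=#  (t=0,i=3, bit4=1)
  nb .##: next=.  (t=0,i=1, bit3=0)
  nb .#.: next=.  (t=0,i=10, bit2=0)
  nb ..#: next=.  (t=0,i=5, bit1=0)
  nb ...: next=.  (t=0,i=4, bit0=0)
  bits 00010000 = 16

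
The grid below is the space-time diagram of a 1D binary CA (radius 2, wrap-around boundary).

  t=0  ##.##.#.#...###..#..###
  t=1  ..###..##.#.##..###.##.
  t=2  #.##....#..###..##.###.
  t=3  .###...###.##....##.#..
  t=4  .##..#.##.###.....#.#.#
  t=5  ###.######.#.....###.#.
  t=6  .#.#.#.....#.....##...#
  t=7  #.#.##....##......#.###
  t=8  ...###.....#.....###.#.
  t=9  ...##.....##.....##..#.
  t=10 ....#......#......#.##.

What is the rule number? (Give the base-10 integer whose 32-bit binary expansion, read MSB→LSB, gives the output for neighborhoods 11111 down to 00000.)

  nb #####: next=.  (t=0,i=22, bit31=0)
  nb ####.: next=.  (t=0,i=0, bit30=0)
  nb ###.#: next=.  (t=0,i=1, bit29=0)
  nb ###..: next=.  (t=0,i=14, bit28=0)
  nb ##.##: next=#  (t=0,i=2, bit27=1)
  nb ##.#.: next=.  (t=0,i=5, bit26=0)
  nb ##..#: next=.  (t=0,i=15, bit25=0)
  nb ##...: next=.  (t=1,i=22, bit24=0)
  nb #.###: next=.  (t=2,i=19, bit23=0)
  nb #.##.: next=#  (t=0,i=3, bit22=1)
  nb #.#.#: next=.  (t=0,i=6, bit21=0)
  nb #.#..: next=#  (t=0,i=8, bit20=1)
  nb #..##: next=.  (t=0,i=19, bit19=0)
  nb #..#.: next=#  (t=0,i=16, bit18=1)
  nb #...#: next=#  (t=0,i=10, bit17=1)
  nb #....: next=.  (t=2,i=5, bit16=0)
  nb .####: next=#  (t=0,i=21, bit15=1)
  nb .###.: next=#  (t=0,i=13, bit14=1)
  nb .##.#: next=#  (t=0,i=4, bit13=1)
  nb .##..: next=#  (t=1,i=13, bit12=1)
  nb .#.##: next=#  (t=1,i=11, bit11=1)
  nb .#.#.: next=#  (t=0,i=7, bit10=1)
  nb .#..#: next=#  (t=0,i=18, bit9=1)
  nb .#...: next=.  (t=0,i=9, bit8=0)
  nb ..###: next=#  (t=0,i=12, bit7=1)
  nb ..##.: next=.  (t=1,i=7, bit6=0)
  nb ..#.#: next=#  (t=4,i=5, bit5=1)
  nb ..#..: next=#  (t=0,i=17, bit4=1)
  nb ...##: next=.  (t=0,i=11, bit3=0)
  nb ...#.: next=#  (t=2,i=7, bit2=1)
  nb ....#: next=.  (t=2,i=6, bit1=0)
  nb .....: next=.  (t=4,i=15, bit0=0)
  bits 00001000010101101111111010110100 = 139919028

139919028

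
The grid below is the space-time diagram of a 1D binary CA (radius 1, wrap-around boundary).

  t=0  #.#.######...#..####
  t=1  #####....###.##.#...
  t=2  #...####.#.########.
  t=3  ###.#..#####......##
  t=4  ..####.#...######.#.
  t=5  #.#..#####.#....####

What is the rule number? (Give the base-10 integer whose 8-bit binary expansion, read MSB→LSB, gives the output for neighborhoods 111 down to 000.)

  nb ###: next=.  (t=0,i=5, bit7=0)
  nb ##.: next=#  (t=0,i=0, bit6=1)
  nb #.#: next=#  (t=0,i=1, bit5=1)
  nb #..: next=#  (t=0,i=10, bit4=1)
  nb .##: next=#  (t=0,i=4, bit3=1)
  nb .#.: next=#  (t=0,i=2, bit2=1)
  nb ..#: next=.  (t=0,i=12, bit1=0)
  nb ...: next=#  (t=0,i=11, bit0=1)
  bits 01111101 = 125

125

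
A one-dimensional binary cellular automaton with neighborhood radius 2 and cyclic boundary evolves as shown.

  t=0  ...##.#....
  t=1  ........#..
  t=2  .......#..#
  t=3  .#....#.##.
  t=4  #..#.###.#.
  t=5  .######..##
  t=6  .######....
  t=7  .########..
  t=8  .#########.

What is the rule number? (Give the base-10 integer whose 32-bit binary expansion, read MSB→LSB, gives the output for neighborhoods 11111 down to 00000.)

3517308580

  nb #####: next=#  (t=5,i=3, bit31=1)
  nb ####.: next=#  (t=5,i=5, bit30=1)
  nb ###.#: next=.  (t=4,i=7, bit29=0)
  nb ###..: next=#  (t=5,i=6, bit28=1)
  nb ##.##: next=.  (t=5,i=0, bit27=0)
  nb ##.#.: next=.  (t=0,i=5, bit26=0)
  nb ##..#: next=.  (t=3,i=10, bit25=0)
  nb ##...: next=#  (t=6,i=7, bit24=1)
  nb #.###: next=#  (t=4,i=5, bit23=1)
  nb #.##.: next=.  (t=3,i=8, bit22=0)
  nb #.#.#: next=#  (t=4,i=9, bit21=1)
  nb #.#..: next=.  (t=0,i=6, bit20=0)
  nb #..##: next=.  (t=5,i=8, bit19=0)
  nb #..#.: next=#  (t=2,i=9, bit18=1)
  nb #...#: next=.  (t=7,i=10, bit17=0)
  nb #....: next=#  (t=0,i=8, bit16=1)
  nb .####: next=#  (t=5,i=2, bit15=1)
  nb .###.: next=#  (t=4,i=6, bit14=1)
  nb .##.#: next=.  (t=0,i=4, bit13=0)
  nb .##..: next=#  (t=3,i=9, bit12=1)
  nb .#.##: next=#  (t=3,i=7, bit11=1)
  nb .#.#.: next=#  (t=4,i=10, bit10=1)
  nb .#..#: next=#  (t=2,i=8, bit9=1)
  nb .#...: next=.  (t=0,i=7, bit8=0)
  nb ..###: next=#  (t=6,i=1, bit7=1)
  nb ..##.: next=.  (t=0,i=3, bit6=0)
  nb ..#.#: next=#  (t=3,i=6, bit5=1)
  nb ..#..: next=.  (t=1,i=8, bit4=0)
  nb ...##: next=.  (t=0,i=2, bit3=0)
  nb ...#.: next=#  (t=1,i=7, bit2=1)
  nb ....#: next=.  (t=0,i=1, bit1=0)
  nb .....: next=.  (t=0,i=0, bit0=0)
  bits 11010001101001011101111010100100 = 3517308580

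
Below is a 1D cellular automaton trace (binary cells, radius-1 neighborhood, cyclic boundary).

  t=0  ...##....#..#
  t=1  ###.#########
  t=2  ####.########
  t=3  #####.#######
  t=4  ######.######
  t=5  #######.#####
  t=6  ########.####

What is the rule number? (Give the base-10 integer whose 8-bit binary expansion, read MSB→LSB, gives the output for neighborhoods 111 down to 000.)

247

  nb ###: next=#  (t=1,i=0, bit7=1)
  nb ##.: next=#  (t=0,i=4, bit6=1)
  nb #.#: next=#  (t=1,i=3, bit5=1)
  nb #..: next=#  (t=0,i=0, bit4=1)
  nb .##: next=.  (t=0,i=3, bit3=0)
  nb .#.: next=#  (t=0,i=9, bit2=1)
  nb ..#: next=#  (t=0,i=2, bit1=1)
  nb ...: next=#  (t=0,i=1, bit0=1)
  bits 11110111 = 247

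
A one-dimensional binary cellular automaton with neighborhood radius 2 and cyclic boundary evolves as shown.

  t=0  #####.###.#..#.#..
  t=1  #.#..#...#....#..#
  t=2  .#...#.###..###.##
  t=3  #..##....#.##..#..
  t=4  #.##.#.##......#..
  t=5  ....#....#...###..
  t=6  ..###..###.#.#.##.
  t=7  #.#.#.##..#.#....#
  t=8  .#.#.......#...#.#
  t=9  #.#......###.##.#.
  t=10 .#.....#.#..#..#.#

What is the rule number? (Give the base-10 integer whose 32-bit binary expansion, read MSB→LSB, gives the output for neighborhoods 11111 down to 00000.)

  [31] ##### => #  t=0,i=2
  [30] ####. => .  t=0,i=3
  [29] ###.# => .  t=0,i=4
  [28] ###.. => #  t=2,i=9
  [27] ##.## => #  t=0,i=5
  [26] ##.#. => #  t=0,i=9
  [25] ##..# => .  t=2,i=10
  [24] ##... => #  t=3,i=5
  [23] #.### => .  t=0,i=6
  [22] #.##. => .  t=2,i=16
  [21] #.#.# => .  t=4,i=5
  [20] #.#.. => .  t=0,i=10
  [19] #..## => #  t=0,i=17
  [18] #..#. => .  t=0,i=12
  [17] #...# => #  t=1,i=7
  [16] #.... => .  t=1,i=11
  [15] .#### => .  t=0,i=1
  [14] .###. => .  t=0,i=7
  [13] .##.# => .  t=1,i=0
  [12] .##.. => .  t=3,i=4
  [11] .#.## => .  t=2,i=6
  [10] .#.#. => #  t=0,i=14
  [9] .#..# => .  t=0,i=11
  [8] .#... => .  t=1,i=6
  [7] ..### => #  t=0,i=0
  [6] ..##. => #  t=1,i=17
  [5] ..#.# => .  t=0,i=13
  [4] ..#.. => #  t=1,i=5
  [3] ...## => .  t=5,i=12
  [2] ...#. => #  t=1,i=8
  [1] ....# => #  t=1,i=12
  [0] ..... => .  t=4,i=11
  bits 10011101000010100000010011010110 = 2634679510

2634679510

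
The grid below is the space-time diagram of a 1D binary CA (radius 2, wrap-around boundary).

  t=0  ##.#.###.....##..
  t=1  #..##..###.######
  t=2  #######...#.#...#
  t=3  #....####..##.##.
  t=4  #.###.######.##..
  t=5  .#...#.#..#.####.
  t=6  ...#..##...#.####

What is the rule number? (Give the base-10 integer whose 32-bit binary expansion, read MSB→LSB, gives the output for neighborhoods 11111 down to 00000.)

1534827594

  ##### -> .   bit 31 = 0  t=1,i=13
  ####. -> #   bit 30 = 1  t=1,i=16
  ###.# -> .   bit 29 = 0  t=1,i=9
  ###.. -> #   bit 28 = 1  t=0,i=7
  ##.## -> #   bit 27 = 1  t=1,i=10
  ##.#. -> .   bit 26 = 0  t=0,i=2
  ##..# -> #   bit 25 = 1  t=0,i=15
  ##... -> #   bit 24 = 1  t=0,i=8
  #.### -> .   bit 23 = 0  t=0,i=5
  #.##. -> #   bit 22 = 1  t=3,i=14
  #.#.# -> #   bit 21 = 1  t=0,i=3
  #.#.. -> #   bit 20 = 1  t=2,i=12
  #..## -> #   bit 19 = 1  t=0,i=16
  #..#. -> .   bit 18 = 0  t=4,i=16
  #...# -> #   bit 17 = 1  t=2,i=8
  #.... -> #   bit 16 = 1  t=0,i=9
  .#### -> #   bit 15 = 1  t=1,i=12
  .###. -> .   bit 14 = 0  t=0,i=6
  .##.# -> .   bit 13 = 0  t=0,i=1
  .##.. -> #   bit 12 = 1  t=0,i=14
  .#.## -> #   bit 11 = 1  t=0,i=4
  .#.#. -> #   bit 10 = 1  t=2,i=11
  .#..# -> .   bit 9 = 0  t=5,i=8
  .#... -> .   bit 8 = 0  t=2,i=13
  ..### -> .   bit 7 = 0  t=1,i=7
  ..##. -> #   bit 6 = 1  t=0,i=0
  ..#.# -> .   bit 5 = 0  t=2,i=10
  ..#.. -> .   bit 4 = 0  t=5,i=1
  ...## -> #   bit 3 = 1  t=0,i=12
  ...#. -> .   bit 2 = 0  t=2,i=9
  ....# -> #   bit 1 = 1  t=0,i=11
  ..... -> .   bit 0 = 0  t=0,i=10
  bits 01011011011110111001110001001010 = 1534827594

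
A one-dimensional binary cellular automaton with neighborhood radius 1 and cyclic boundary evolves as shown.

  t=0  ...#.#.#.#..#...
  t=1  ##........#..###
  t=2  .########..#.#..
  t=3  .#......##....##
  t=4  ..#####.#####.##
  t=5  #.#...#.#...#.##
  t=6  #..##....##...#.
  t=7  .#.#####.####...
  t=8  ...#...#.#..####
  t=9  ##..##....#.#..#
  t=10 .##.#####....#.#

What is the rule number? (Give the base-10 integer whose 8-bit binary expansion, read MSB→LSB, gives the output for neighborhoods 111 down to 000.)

  ###|.  b7=0 t=1,i=0
  ##.|#  b6=1 t=1,i=1
  #.#|.  b5=0 t=0,i=4
  #..|#  b4=1 t=0,i=10
  .##|#  b3=1 t=1,i=13
  .#.|.  b2=0 t=0,i=3
  ..#|.  b1=0 t=0,i=2
  ...|#  b0=1 t=0,i=0
  bits 01011001 = 89

89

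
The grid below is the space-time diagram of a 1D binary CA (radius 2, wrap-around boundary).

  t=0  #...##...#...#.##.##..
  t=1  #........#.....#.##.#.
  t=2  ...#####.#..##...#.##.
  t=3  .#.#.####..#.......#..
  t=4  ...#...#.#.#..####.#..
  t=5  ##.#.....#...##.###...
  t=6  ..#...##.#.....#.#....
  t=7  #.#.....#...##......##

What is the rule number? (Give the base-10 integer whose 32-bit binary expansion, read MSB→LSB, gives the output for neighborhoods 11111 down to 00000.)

  ##### -> #   bit 31 = 1  t=2,i=5
  ####. -> #   bit 30 = 1  t=2,i=6
  ###.# -> #   bit 29 = 1  t=2,i=7
  ###.. -> .   bit 28 = 0  t=3,i=8
  ##.## -> #   bit 27 = 1  t=0,i=17
  ##.#. -> #   bit 26 = 1  t=1,i=19
  ##..# -> #   bit 25 = 1  t=0,i=20
  ##... -> .   bit 24 = 0  t=0,i=6
  #.### -> .   bit 23 = 0  t=3,i=5
  #.##. -> #   bit 22 = 1  t=0,i=15
  #.#.# -> #   bit 21 = 1  t=1,i=20
  #.#.. -> .   bit 20 = 0  t=1,i=0
  #..## -> #   bit 19 = 1  t=2,i=11
  #..#. -> .   bit 18 = 0  t=0,i=21
  #...# -> .   bit 17 = 0  t=0,i=2
  #.... -> .   bit 16 = 0  t=1,i=2
  .#### -> .   bit 15 = 0  t=2,i=4
  .###. -> #   bit 14 = 1  t=5,i=17
  .##.# -> .   bit 13 = 0  t=0,i=16
  .##.. -> .   bit 12 = 0  t=0,i=5
  .#.## -> .   bit 11 = 0  t=0,i=14
  .#.#. -> .   bit 10 = 0  t=1,i=21
  .#..# -> .   bit 9 = 0  t=2,i=10
  .#... -> .   bit 8 = 0  t=0,i=1
  ..### -> #   bit 7 = 1  t=2,i=3
  ..##. -> .   bit 6 = 0  t=0,i=4
  ..#.# -> .   bit 5 = 0  t=0,i=13
  ..#.. -> #   bit 4 = 1  t=0,i=0
  ...## -> .   bit 3 = 0  t=0,i=3
  ...#. -> .   bit 2 = 0  t=0,i=8
  ....# -> #   bit 1 = 1  t=1,i=7
  ..... -> #   bit 0 = 1  t=1,i=3
  bits 11101110011010000100000010010011 = 3999809683

3999809683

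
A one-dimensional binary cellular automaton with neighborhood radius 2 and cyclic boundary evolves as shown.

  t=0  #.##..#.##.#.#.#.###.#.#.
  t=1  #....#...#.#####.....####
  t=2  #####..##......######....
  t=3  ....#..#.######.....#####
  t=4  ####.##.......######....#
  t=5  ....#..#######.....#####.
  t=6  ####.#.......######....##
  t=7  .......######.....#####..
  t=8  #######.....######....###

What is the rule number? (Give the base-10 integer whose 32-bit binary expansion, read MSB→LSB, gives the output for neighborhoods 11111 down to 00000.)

421996111

  nb #####: next=.  (t=1,i=13, bit31=0)
  nb ####.: next=.  (t=1,i=14, bit30=0)
  nb ###.#: next=.  (t=0,i=19, bit29=0)
  nb ###..: next=#  (t=1,i=0, bit28=1)
  nb ##.##: next=#  (t=4,i=4, bit27=1)
  nb ##.#.: next=.  (t=0,i=10, bit26=0)
  nb ##..#: next=.  (t=0,i=4, bit25=0)
  nb ##...: next=#  (t=1,i=1, bit24=1)
  nb #.###: next=.  (t=0,i=17, bit23=0)
  nb #.##.: next=.  (t=0,i=2, bit22=0)
  nb #.#.#: next=#  (t=0,i=0, bit21=1)
  nb #.#..: next=.  (t=6,i=5, bit20=0)
  nb #..##: next=.  (t=2,i=6, bit19=0)
  nb #..#.: next=#  (t=0,i=5, bit18=1)
  nb #...#: next=#  (t=1,i=7, bit17=1)
  nb #....: next=#  (t=1,i=2, bit16=1)
  nb .####: next=.  (t=1,i=12, bit15=0)
  nb .###.: next=.  (t=0,i=18, bit14=0)
  nb .##.#: next=#  (t=0,i=9, bit13=1)
  nb .##..: next=.  (t=0,i=3, bit12=0)
  nb .#.##: next=.  (t=0,i=1, bit11=0)
  nb .#.#.: next=#  (t=0,i=12, bit10=1)
  nb .#..#: next=#  (t=3,i=5, bit9=1)
  nb .#...: next=.  (t=1,i=6, bit8=0)
  nb ..###: next=.  (t=1,i=21, bit7=0)
  nb ..##.: next=#  (t=2,i=7, bit6=1)
  nb ..#.#: next=.  (t=0,i=6, bit5=0)
  nb ..#..: next=.  (t=1,i=5, bit4=0)
  nb ...##: next=#  (t=1,i=20, bit3=1)
  nb ...#.: next=#  (t=1,i=4, bit2=1)
  nb ....#: next=#  (t=1,i=3, bit1=1)
  nb .....: next=#  (t=1,i=18, bit0=1)
  bits 00011001001001110010011001001111 = 421996111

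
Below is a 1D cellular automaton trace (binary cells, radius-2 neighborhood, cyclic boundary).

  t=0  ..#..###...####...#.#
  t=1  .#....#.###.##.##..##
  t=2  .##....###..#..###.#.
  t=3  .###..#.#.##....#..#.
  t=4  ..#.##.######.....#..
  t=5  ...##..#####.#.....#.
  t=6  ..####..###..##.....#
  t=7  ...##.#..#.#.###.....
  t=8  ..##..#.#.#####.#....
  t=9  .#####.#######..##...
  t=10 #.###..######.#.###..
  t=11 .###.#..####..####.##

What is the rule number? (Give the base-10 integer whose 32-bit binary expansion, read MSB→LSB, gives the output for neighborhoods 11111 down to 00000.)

  [31] ##### => #  t=4,i=9
  [30] ####. => #  t=0,i=13
  [29] ###.# => .  t=1,i=10
  [28] ###.. => .  t=0,i=7
  [27] ##.## => .  t=1,i=11
  [26] ##.#. => .  t=1,i=0
  [25] ##..# => #  t=1,i=17
  [24] ##... => #  t=0,i=8
  [23] #.### => #  t=1,i=8
  [22] #.##. => #  t=1,i=12
  [21] #.#.# => #  t=3,i=8
  [20] #.#.. => #  t=0,i=20
  [19] #..## => .  t=0,i=4
  [18] #..#. => #  t=0,i=1
  [17] #...# => #  t=0,i=9
  [16] #.... => .  t=1,i=3
  [15] .#### => #  t=0,i=12
  [14] .###. => #  t=0,i=6
  [13] .##.# => .  t=1,i=13
  [12] .##.. => #  t=1,i=16
  [11] .#.## => #  t=1,i=7
  [10] .#.#. => #  t=0,i=19
  [9] .#..# => .  t=0,i=0
  [8] .#... => #  t=1,i=2
  [7] ..### => .  t=0,i=5
  [6] ..##. => #  t=1,i=19
  [5] ..#.# => .  t=0,i=18
  [4] ..#.. => .  t=0,i=2
  [3] ...## => #  t=0,i=10
  [2] ...#. => .  t=0,i=17
  [1] ....# => .  t=1,i=4
  [0] ..... => .  t=4,i=15
  bits 11000011111101101101110101001000 = 3287735624

3287735624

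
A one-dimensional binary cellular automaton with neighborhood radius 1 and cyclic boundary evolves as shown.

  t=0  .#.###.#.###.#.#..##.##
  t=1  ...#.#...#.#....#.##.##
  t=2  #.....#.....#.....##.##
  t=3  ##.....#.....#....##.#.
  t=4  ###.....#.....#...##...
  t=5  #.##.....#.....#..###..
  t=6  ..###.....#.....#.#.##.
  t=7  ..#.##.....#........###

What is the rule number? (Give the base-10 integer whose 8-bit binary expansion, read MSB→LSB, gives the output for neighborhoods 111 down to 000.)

  ### -> .   bit 7 = 0  t=0,i=4
  ##. -> #   bit 6 = 1  t=0,i=5
  #.# -> .   bit 5 = 0  t=0,i=0
  #.. -> #   bit 4 = 1  t=0,i=16
  .## -> #   bit 3 = 1  t=0,i=3
  .#. -> .   bit 2 = 0  t=0,i=1
  ..# -> .   bit 1 = 0  t=0,i=17
  ... -> .   bit 0 = 0  t=1,i=1
  bits 01011000 = 88

88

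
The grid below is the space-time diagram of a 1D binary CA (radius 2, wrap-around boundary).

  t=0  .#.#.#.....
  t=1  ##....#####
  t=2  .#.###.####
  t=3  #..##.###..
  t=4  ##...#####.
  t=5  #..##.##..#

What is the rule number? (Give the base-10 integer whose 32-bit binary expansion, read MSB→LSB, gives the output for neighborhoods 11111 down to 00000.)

  #####|#  b31=1 t=1,i=8
  ####.|.  b30=0 t=1,i=0
  ###.#|.  b29=0 t=2,i=5
  ###..|#  b28=1 t=1,i=1
  ##.##|#  b27=1 t=2,i=6
  ##.#.|#  b26=1 t=2,i=0
  ##..#|#  b25=1 t=3,i=9
  ##...|.  b24=0 t=1,i=2
  #.###|#  b23=1 t=2,i=3
  #.##.|#  b22=1 t=4,i=0
  #.#.#|.  b21=0 t=0,i=3
  #.#..|.  b20=0 t=0,i=5
  #..##|.  b19=0 t=3,i=2
  #..#.|.  b18=0 t=3,i=10
  #...#|#  b17=1 t=4,i=3
  #....|#  b16=1 t=0,i=7
  .####|#  b15=1 t=1,i=7
  .###.|#  b14=1 t=2,i=4
  .##.#|.  b13=0 t=3,i=4
  .##..|.  b12=0 t=4,i=1
  .#.##|.  b11=0 t=2,i=2
  .#.#.|.  b10=0 t=0,i=2
  .#..#|#  b9=1 t=3,i=1
  .#...|#  b8=1 t=0,i=6
  ..###|.  b7=0 t=1,i=6
  ..##.|.  b6=0 t=3,i=3
  ..#.#|#  b5=1 t=0,i=1
  ..#..|#  b4=1 t=3,i=0
  ...##|#  b3=1 t=1,i=5
  ...#.|#  b2=1 t=0,i=0
  ....#|#  b1=1 t=0,i=10
  .....|#  b0=1 t=0,i=8
  bits 10011110110000111100001100111111 = 2663629631

2663629631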